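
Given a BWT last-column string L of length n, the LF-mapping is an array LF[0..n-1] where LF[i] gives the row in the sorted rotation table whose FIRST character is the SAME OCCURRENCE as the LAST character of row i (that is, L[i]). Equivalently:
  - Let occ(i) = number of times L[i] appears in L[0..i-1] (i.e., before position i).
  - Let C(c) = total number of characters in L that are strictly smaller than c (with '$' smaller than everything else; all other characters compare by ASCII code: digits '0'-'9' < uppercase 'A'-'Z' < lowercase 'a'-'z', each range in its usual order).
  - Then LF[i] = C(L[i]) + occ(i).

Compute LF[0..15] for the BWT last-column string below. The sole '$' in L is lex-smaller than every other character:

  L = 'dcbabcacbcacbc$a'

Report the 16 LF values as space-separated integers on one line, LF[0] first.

Char counts: '$':1, 'a':4, 'b':4, 'c':6, 'd':1
C (first-col start): C('$')=0, C('a')=1, C('b')=5, C('c')=9, C('d')=15
L[0]='d': occ=0, LF[0]=C('d')+0=15+0=15
L[1]='c': occ=0, LF[1]=C('c')+0=9+0=9
L[2]='b': occ=0, LF[2]=C('b')+0=5+0=5
L[3]='a': occ=0, LF[3]=C('a')+0=1+0=1
L[4]='b': occ=1, LF[4]=C('b')+1=5+1=6
L[5]='c': occ=1, LF[5]=C('c')+1=9+1=10
L[6]='a': occ=1, LF[6]=C('a')+1=1+1=2
L[7]='c': occ=2, LF[7]=C('c')+2=9+2=11
L[8]='b': occ=2, LF[8]=C('b')+2=5+2=7
L[9]='c': occ=3, LF[9]=C('c')+3=9+3=12
L[10]='a': occ=2, LF[10]=C('a')+2=1+2=3
L[11]='c': occ=4, LF[11]=C('c')+4=9+4=13
L[12]='b': occ=3, LF[12]=C('b')+3=5+3=8
L[13]='c': occ=5, LF[13]=C('c')+5=9+5=14
L[14]='$': occ=0, LF[14]=C('$')+0=0+0=0
L[15]='a': occ=3, LF[15]=C('a')+3=1+3=4

Answer: 15 9 5 1 6 10 2 11 7 12 3 13 8 14 0 4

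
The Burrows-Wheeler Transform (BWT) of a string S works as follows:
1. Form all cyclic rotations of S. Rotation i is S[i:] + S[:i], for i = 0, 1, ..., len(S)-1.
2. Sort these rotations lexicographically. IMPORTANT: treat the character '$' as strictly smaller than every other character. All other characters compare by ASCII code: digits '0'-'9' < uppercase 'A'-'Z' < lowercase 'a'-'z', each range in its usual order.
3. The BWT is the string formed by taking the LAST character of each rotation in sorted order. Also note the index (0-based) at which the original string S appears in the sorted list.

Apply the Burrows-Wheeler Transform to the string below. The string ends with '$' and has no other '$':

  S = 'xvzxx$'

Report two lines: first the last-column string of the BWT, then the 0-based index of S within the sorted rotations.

Answer: xxx$zv
3

Derivation:
All 6 rotations (rotation i = S[i:]+S[:i]):
  rot[0] = xvzxx$
  rot[1] = vzxx$x
  rot[2] = zxx$xv
  rot[3] = xx$xvz
  rot[4] = x$xvzx
  rot[5] = $xvzxx
Sorted (with $ < everything):
  sorted[0] = $xvzxx  (last char: 'x')
  sorted[1] = vzxx$x  (last char: 'x')
  sorted[2] = x$xvzx  (last char: 'x')
  sorted[3] = xvzxx$  (last char: '$')
  sorted[4] = xx$xvz  (last char: 'z')
  sorted[5] = zxx$xv  (last char: 'v')
Last column: xxx$zv
Original string S is at sorted index 3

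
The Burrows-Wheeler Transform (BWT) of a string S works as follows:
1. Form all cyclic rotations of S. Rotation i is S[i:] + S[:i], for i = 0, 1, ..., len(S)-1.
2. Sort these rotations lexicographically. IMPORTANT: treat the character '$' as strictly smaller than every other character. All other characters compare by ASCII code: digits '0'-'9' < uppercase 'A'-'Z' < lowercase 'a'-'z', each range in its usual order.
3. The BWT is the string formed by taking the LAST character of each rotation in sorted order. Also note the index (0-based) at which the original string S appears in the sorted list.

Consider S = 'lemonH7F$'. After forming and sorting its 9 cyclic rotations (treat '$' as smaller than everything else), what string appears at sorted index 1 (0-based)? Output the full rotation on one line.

All 9 rotations (rotation i = S[i:]+S[:i]):
  rot[0] = lemonH7F$
  rot[1] = emonH7F$l
  rot[2] = monH7F$le
  rot[3] = onH7F$lem
  rot[4] = nH7F$lemo
  rot[5] = H7F$lemon
  rot[6] = 7F$lemonH
  rot[7] = F$lemonH7
  rot[8] = $lemonH7F
Sorted (with $ < everything):
  sorted[0] = $lemonH7F
  sorted[1] = 7F$lemonH
  sorted[2] = F$lemonH7
  sorted[3] = H7F$lemon
  sorted[4] = emonH7F$l
  sorted[5] = lemonH7F$
  sorted[6] = monH7F$le
  sorted[7] = nH7F$lemo
  sorted[8] = onH7F$lem
sorted[1] = 7F$lemonH

Answer: 7F$lemonH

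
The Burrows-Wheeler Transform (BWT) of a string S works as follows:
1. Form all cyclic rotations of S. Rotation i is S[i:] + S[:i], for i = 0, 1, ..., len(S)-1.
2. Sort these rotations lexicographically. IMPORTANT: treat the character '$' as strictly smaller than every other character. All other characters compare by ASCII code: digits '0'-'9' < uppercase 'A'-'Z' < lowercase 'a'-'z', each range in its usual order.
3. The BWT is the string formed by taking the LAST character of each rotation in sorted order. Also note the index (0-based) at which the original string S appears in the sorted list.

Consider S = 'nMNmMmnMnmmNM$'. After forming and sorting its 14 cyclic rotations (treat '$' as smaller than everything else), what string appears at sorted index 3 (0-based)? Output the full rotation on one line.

All 14 rotations (rotation i = S[i:]+S[:i]):
  rot[0] = nMNmMmnMnmmNM$
  rot[1] = MNmMmnMnmmNM$n
  rot[2] = NmMmnMnmmNM$nM
  rot[3] = mMmnMnmmNM$nMN
  rot[4] = MmnMnmmNM$nMNm
  rot[5] = mnMnmmNM$nMNmM
  rot[6] = nMnmmNM$nMNmMm
  rot[7] = MnmmNM$nMNmMmn
  rot[8] = nmmNM$nMNmMmnM
  rot[9] = mmNM$nMNmMmnMn
  rot[10] = mNM$nMNmMmnMnm
  rot[11] = NM$nMNmMmnMnmm
  rot[12] = M$nMNmMmnMnmmN
  rot[13] = $nMNmMmnMnmmNM
Sorted (with $ < everything):
  sorted[0] = $nMNmMmnMnmmNM
  sorted[1] = M$nMNmMmnMnmmN
  sorted[2] = MNmMmnMnmmNM$n
  sorted[3] = MmnMnmmNM$nMNm
  sorted[4] = MnmmNM$nMNmMmn
  sorted[5] = NM$nMNmMmnMnmm
  sorted[6] = NmMmnMnmmNM$nM
  sorted[7] = mMmnMnmmNM$nMN
  sorted[8] = mNM$nMNmMmnMnm
  sorted[9] = mmNM$nMNmMmnMn
  sorted[10] = mnMnmmNM$nMNmM
  sorted[11] = nMNmMmnMnmmNM$
  sorted[12] = nMnmmNM$nMNmMm
  sorted[13] = nmmNM$nMNmMmnM
sorted[3] = MmnMnmmNM$nMNm

Answer: MmnMnmmNM$nMNm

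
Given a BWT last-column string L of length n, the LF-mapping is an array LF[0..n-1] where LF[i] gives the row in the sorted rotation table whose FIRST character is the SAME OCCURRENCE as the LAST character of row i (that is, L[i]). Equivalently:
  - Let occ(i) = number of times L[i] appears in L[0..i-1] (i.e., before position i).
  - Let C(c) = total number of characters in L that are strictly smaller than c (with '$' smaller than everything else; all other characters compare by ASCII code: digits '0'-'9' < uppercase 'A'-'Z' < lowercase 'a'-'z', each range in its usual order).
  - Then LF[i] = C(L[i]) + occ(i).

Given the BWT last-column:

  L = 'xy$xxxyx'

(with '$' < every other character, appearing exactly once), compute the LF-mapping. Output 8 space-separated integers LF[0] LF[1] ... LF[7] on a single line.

Answer: 1 6 0 2 3 4 7 5

Derivation:
Char counts: '$':1, 'x':5, 'y':2
C (first-col start): C('$')=0, C('x')=1, C('y')=6
L[0]='x': occ=0, LF[0]=C('x')+0=1+0=1
L[1]='y': occ=0, LF[1]=C('y')+0=6+0=6
L[2]='$': occ=0, LF[2]=C('$')+0=0+0=0
L[3]='x': occ=1, LF[3]=C('x')+1=1+1=2
L[4]='x': occ=2, LF[4]=C('x')+2=1+2=3
L[5]='x': occ=3, LF[5]=C('x')+3=1+3=4
L[6]='y': occ=1, LF[6]=C('y')+1=6+1=7
L[7]='x': occ=4, LF[7]=C('x')+4=1+4=5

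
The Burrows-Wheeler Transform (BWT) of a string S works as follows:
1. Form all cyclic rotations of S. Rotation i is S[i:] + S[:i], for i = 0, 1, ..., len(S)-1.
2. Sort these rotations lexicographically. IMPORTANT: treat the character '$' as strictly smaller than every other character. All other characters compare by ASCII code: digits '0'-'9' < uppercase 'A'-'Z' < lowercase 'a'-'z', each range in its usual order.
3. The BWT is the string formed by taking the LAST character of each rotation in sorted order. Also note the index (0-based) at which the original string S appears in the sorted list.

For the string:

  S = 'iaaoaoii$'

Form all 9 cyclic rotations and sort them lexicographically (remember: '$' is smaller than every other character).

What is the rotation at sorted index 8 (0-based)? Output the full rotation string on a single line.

All 9 rotations (rotation i = S[i:]+S[:i]):
  rot[0] = iaaoaoii$
  rot[1] = aaoaoii$i
  rot[2] = aoaoii$ia
  rot[3] = oaoii$iaa
  rot[4] = aoii$iaao
  rot[5] = oii$iaaoa
  rot[6] = ii$iaaoao
  rot[7] = i$iaaoaoi
  rot[8] = $iaaoaoii
Sorted (with $ < everything):
  sorted[0] = $iaaoaoii
  sorted[1] = aaoaoii$i
  sorted[2] = aoaoii$ia
  sorted[3] = aoii$iaao
  sorted[4] = i$iaaoaoi
  sorted[5] = iaaoaoii$
  sorted[6] = ii$iaaoao
  sorted[7] = oaoii$iaa
  sorted[8] = oii$iaaoa
sorted[8] = oii$iaaoa

Answer: oii$iaaoa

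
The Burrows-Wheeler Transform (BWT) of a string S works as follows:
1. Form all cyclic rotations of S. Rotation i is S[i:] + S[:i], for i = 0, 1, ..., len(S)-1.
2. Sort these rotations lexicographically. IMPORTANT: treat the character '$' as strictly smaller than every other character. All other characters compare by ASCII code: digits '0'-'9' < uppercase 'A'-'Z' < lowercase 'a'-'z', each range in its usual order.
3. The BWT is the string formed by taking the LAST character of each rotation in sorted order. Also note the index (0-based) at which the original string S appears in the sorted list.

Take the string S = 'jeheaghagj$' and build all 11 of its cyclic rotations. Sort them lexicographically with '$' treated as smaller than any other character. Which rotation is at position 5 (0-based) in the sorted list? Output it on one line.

Answer: ghagj$jehea

Derivation:
All 11 rotations (rotation i = S[i:]+S[:i]):
  rot[0] = jeheaghagj$
  rot[1] = eheaghagj$j
  rot[2] = heaghagj$je
  rot[3] = eaghagj$jeh
  rot[4] = aghagj$jehe
  rot[5] = ghagj$jehea
  rot[6] = hagj$jeheag
  rot[7] = agj$jeheagh
  rot[8] = gj$jeheagha
  rot[9] = j$jeheaghag
  rot[10] = $jeheaghagj
Sorted (with $ < everything):
  sorted[0] = $jeheaghagj
  sorted[1] = aghagj$jehe
  sorted[2] = agj$jeheagh
  sorted[3] = eaghagj$jeh
  sorted[4] = eheaghagj$j
  sorted[5] = ghagj$jehea
  sorted[6] = gj$jeheagha
  sorted[7] = hagj$jeheag
  sorted[8] = heaghagj$je
  sorted[9] = j$jeheaghag
  sorted[10] = jeheaghagj$
sorted[5] = ghagj$jehea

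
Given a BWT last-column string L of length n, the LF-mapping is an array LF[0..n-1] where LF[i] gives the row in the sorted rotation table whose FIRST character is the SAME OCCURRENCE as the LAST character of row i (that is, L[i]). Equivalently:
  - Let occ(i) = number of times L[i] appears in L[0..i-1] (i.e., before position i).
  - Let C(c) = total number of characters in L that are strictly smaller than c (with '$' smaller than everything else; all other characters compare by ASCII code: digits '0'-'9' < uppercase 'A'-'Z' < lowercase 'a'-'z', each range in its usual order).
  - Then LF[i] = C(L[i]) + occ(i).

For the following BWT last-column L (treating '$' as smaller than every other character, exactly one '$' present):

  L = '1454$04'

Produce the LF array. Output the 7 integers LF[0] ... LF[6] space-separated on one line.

Char counts: '$':1, '0':1, '1':1, '4':3, '5':1
C (first-col start): C('$')=0, C('0')=1, C('1')=2, C('4')=3, C('5')=6
L[0]='1': occ=0, LF[0]=C('1')+0=2+0=2
L[1]='4': occ=0, LF[1]=C('4')+0=3+0=3
L[2]='5': occ=0, LF[2]=C('5')+0=6+0=6
L[3]='4': occ=1, LF[3]=C('4')+1=3+1=4
L[4]='$': occ=0, LF[4]=C('$')+0=0+0=0
L[5]='0': occ=0, LF[5]=C('0')+0=1+0=1
L[6]='4': occ=2, LF[6]=C('4')+2=3+2=5

Answer: 2 3 6 4 0 1 5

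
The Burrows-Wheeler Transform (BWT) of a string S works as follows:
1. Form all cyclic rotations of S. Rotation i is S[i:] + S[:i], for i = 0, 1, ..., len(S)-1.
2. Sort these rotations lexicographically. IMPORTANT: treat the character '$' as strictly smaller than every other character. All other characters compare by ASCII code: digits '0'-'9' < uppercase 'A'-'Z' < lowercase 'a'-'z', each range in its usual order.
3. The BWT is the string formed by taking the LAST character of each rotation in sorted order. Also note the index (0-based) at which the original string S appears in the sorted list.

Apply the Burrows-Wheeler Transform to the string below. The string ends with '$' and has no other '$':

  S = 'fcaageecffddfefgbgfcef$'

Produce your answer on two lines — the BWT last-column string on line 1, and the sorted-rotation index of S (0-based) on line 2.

All 23 rotations (rotation i = S[i:]+S[:i]):
  rot[0] = fcaageecffddfefgbgfcef$
  rot[1] = caageecffddfefgbgfcef$f
  rot[2] = aageecffddfefgbgfcef$fc
  rot[3] = ageecffddfefgbgfcef$fca
  rot[4] = geecffddfefgbgfcef$fcaa
  rot[5] = eecffddfefgbgfcef$fcaag
  rot[6] = ecffddfefgbgfcef$fcaage
  rot[7] = cffddfefgbgfcef$fcaagee
  rot[8] = ffddfefgbgfcef$fcaageec
  rot[9] = fddfefgbgfcef$fcaageecf
  rot[10] = ddfefgbgfcef$fcaageecff
  rot[11] = dfefgbgfcef$fcaageecffd
  rot[12] = fefgbgfcef$fcaageecffdd
  rot[13] = efgbgfcef$fcaageecffddf
  rot[14] = fgbgfcef$fcaageecffddfe
  rot[15] = gbgfcef$fcaageecffddfef
  rot[16] = bgfcef$fcaageecffddfefg
  rot[17] = gfcef$fcaageecffddfefgb
  rot[18] = fcef$fcaageecffddfefgbg
  rot[19] = cef$fcaageecffddfefgbgf
  rot[20] = ef$fcaageecffddfefgbgfc
  rot[21] = f$fcaageecffddfefgbgfce
  rot[22] = $fcaageecffddfefgbgfcef
Sorted (with $ < everything):
  sorted[0] = $fcaageecffddfefgbgfcef  (last char: 'f')
  sorted[1] = aageecffddfefgbgfcef$fc  (last char: 'c')
  sorted[2] = ageecffddfefgbgfcef$fca  (last char: 'a')
  sorted[3] = bgfcef$fcaageecffddfefg  (last char: 'g')
  sorted[4] = caageecffddfefgbgfcef$f  (last char: 'f')
  sorted[5] = cef$fcaageecffddfefgbgf  (last char: 'f')
  sorted[6] = cffddfefgbgfcef$fcaagee  (last char: 'e')
  sorted[7] = ddfefgbgfcef$fcaageecff  (last char: 'f')
  sorted[8] = dfefgbgfcef$fcaageecffd  (last char: 'd')
  sorted[9] = ecffddfefgbgfcef$fcaage  (last char: 'e')
  sorted[10] = eecffddfefgbgfcef$fcaag  (last char: 'g')
  sorted[11] = ef$fcaageecffddfefgbgfc  (last char: 'c')
  sorted[12] = efgbgfcef$fcaageecffddf  (last char: 'f')
  sorted[13] = f$fcaageecffddfefgbgfce  (last char: 'e')
  sorted[14] = fcaageecffddfefgbgfcef$  (last char: '$')
  sorted[15] = fcef$fcaageecffddfefgbg  (last char: 'g')
  sorted[16] = fddfefgbgfcef$fcaageecf  (last char: 'f')
  sorted[17] = fefgbgfcef$fcaageecffdd  (last char: 'd')
  sorted[18] = ffddfefgbgfcef$fcaageec  (last char: 'c')
  sorted[19] = fgbgfcef$fcaageecffddfe  (last char: 'e')
  sorted[20] = gbgfcef$fcaageecffddfef  (last char: 'f')
  sorted[21] = geecffddfefgbgfcef$fcaa  (last char: 'a')
  sorted[22] = gfcef$fcaageecffddfefgb  (last char: 'b')
Last column: fcagffefdegcfe$gfdcefab
Original string S is at sorted index 14

Answer: fcagffefdegcfe$gfdcefab
14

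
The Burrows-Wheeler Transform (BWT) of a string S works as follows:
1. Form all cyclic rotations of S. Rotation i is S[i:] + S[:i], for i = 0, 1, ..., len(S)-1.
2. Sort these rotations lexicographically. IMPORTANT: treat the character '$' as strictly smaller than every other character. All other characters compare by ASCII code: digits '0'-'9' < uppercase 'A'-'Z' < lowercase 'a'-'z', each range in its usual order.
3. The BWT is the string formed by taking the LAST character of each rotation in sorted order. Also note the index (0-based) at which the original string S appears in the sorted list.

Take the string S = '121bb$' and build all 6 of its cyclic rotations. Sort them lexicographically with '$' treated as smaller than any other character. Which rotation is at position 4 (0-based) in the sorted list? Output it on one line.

Answer: b$121b

Derivation:
All 6 rotations (rotation i = S[i:]+S[:i]):
  rot[0] = 121bb$
  rot[1] = 21bb$1
  rot[2] = 1bb$12
  rot[3] = bb$121
  rot[4] = b$121b
  rot[5] = $121bb
Sorted (with $ < everything):
  sorted[0] = $121bb
  sorted[1] = 121bb$
  sorted[2] = 1bb$12
  sorted[3] = 21bb$1
  sorted[4] = b$121b
  sorted[5] = bb$121
sorted[4] = b$121b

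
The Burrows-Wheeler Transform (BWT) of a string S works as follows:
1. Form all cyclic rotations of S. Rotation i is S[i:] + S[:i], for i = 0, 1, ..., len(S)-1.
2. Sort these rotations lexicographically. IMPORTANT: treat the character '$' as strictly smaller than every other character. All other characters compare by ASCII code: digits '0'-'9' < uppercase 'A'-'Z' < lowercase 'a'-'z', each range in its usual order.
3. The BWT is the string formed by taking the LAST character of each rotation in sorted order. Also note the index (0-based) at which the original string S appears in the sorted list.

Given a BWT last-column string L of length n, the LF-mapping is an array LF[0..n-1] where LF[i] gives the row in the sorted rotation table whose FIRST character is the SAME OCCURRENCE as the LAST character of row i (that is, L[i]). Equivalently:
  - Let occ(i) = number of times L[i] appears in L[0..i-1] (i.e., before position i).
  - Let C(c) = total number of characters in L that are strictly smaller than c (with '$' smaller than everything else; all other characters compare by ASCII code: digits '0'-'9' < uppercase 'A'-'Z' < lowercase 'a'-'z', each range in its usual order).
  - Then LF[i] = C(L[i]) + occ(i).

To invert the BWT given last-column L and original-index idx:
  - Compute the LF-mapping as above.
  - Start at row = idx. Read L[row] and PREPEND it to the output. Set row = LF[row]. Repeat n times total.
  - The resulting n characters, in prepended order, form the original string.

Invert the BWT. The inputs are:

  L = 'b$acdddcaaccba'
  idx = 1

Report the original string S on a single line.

Answer: aaccaccdadbdb$

Derivation:
LF mapping: 5 0 1 7 11 12 13 8 2 3 9 10 6 4
Walk LF starting at row 1, prepending L[row]:
  step 1: row=1, L[1]='$', prepend. Next row=LF[1]=0
  step 2: row=0, L[0]='b', prepend. Next row=LF[0]=5
  step 3: row=5, L[5]='d', prepend. Next row=LF[5]=12
  step 4: row=12, L[12]='b', prepend. Next row=LF[12]=6
  step 5: row=6, L[6]='d', prepend. Next row=LF[6]=13
  step 6: row=13, L[13]='a', prepend. Next row=LF[13]=4
  step 7: row=4, L[4]='d', prepend. Next row=LF[4]=11
  step 8: row=11, L[11]='c', prepend. Next row=LF[11]=10
  step 9: row=10, L[10]='c', prepend. Next row=LF[10]=9
  step 10: row=9, L[9]='a', prepend. Next row=LF[9]=3
  step 11: row=3, L[3]='c', prepend. Next row=LF[3]=7
  step 12: row=7, L[7]='c', prepend. Next row=LF[7]=8
  step 13: row=8, L[8]='a', prepend. Next row=LF[8]=2
  step 14: row=2, L[2]='a', prepend. Next row=LF[2]=1
Reversed output: aaccaccdadbdb$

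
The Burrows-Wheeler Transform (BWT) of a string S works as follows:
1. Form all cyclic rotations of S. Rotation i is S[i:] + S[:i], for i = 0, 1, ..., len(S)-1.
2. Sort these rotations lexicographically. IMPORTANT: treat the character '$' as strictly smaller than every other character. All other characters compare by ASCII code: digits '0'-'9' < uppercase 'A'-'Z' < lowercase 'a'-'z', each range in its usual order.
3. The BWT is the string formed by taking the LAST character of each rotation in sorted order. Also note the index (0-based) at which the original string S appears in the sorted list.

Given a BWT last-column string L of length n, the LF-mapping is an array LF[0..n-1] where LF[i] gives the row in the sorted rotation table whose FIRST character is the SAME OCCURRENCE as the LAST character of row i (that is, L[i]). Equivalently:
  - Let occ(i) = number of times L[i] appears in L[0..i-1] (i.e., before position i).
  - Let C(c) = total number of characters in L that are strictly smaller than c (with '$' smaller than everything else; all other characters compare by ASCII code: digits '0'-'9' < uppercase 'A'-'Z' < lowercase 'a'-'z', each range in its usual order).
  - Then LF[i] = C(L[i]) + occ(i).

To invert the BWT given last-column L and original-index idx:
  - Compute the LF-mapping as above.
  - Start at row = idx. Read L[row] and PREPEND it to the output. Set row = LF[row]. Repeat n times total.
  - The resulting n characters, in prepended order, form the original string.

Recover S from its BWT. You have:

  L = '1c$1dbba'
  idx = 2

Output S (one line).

LF mapping: 1 6 0 2 7 4 5 3
Walk LF starting at row 2, prepending L[row]:
  step 1: row=2, L[2]='$', prepend. Next row=LF[2]=0
  step 2: row=0, L[0]='1', prepend. Next row=LF[0]=1
  step 3: row=1, L[1]='c', prepend. Next row=LF[1]=6
  step 4: row=6, L[6]='b', prepend. Next row=LF[6]=5
  step 5: row=5, L[5]='b', prepend. Next row=LF[5]=4
  step 6: row=4, L[4]='d', prepend. Next row=LF[4]=7
  step 7: row=7, L[7]='a', prepend. Next row=LF[7]=3
  step 8: row=3, L[3]='1', prepend. Next row=LF[3]=2
Reversed output: 1adbbc1$

Answer: 1adbbc1$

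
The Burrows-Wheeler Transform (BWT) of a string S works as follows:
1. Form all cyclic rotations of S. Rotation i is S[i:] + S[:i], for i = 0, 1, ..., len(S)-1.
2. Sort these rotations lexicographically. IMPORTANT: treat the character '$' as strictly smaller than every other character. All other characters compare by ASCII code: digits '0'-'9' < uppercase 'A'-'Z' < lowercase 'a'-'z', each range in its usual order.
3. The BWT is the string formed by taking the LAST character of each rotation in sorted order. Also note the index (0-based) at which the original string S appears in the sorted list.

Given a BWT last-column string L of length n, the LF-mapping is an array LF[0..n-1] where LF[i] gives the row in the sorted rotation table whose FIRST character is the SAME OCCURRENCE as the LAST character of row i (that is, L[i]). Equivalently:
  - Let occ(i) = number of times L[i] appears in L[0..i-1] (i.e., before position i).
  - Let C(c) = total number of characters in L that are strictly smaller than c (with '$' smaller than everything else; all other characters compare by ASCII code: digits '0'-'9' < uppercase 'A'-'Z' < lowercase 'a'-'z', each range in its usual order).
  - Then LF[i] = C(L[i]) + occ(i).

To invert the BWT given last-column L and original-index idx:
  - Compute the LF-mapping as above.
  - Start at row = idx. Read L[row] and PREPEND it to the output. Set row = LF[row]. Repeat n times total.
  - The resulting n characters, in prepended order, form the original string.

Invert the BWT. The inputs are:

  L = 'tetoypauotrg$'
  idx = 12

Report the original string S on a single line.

Answer: yogurtteapot$

Derivation:
LF mapping: 8 2 9 4 12 6 1 11 5 10 7 3 0
Walk LF starting at row 12, prepending L[row]:
  step 1: row=12, L[12]='$', prepend. Next row=LF[12]=0
  step 2: row=0, L[0]='t', prepend. Next row=LF[0]=8
  step 3: row=8, L[8]='o', prepend. Next row=LF[8]=5
  step 4: row=5, L[5]='p', prepend. Next row=LF[5]=6
  step 5: row=6, L[6]='a', prepend. Next row=LF[6]=1
  step 6: row=1, L[1]='e', prepend. Next row=LF[1]=2
  step 7: row=2, L[2]='t', prepend. Next row=LF[2]=9
  step 8: row=9, L[9]='t', prepend. Next row=LF[9]=10
  step 9: row=10, L[10]='r', prepend. Next row=LF[10]=7
  step 10: row=7, L[7]='u', prepend. Next row=LF[7]=11
  step 11: row=11, L[11]='g', prepend. Next row=LF[11]=3
  step 12: row=3, L[3]='o', prepend. Next row=LF[3]=4
  step 13: row=4, L[4]='y', prepend. Next row=LF[4]=12
Reversed output: yogurtteapot$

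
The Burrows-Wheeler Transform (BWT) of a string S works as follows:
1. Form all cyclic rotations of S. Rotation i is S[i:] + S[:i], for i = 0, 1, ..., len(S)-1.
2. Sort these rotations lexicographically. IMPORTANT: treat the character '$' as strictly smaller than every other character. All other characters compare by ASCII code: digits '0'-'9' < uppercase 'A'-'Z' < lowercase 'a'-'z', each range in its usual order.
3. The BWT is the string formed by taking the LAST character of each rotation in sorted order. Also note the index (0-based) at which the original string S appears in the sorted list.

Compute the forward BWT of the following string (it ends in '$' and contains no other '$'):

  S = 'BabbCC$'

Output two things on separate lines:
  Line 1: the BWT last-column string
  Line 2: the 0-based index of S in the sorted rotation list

Answer: C$CbBba
1

Derivation:
All 7 rotations (rotation i = S[i:]+S[:i]):
  rot[0] = BabbCC$
  rot[1] = abbCC$B
  rot[2] = bbCC$Ba
  rot[3] = bCC$Bab
  rot[4] = CC$Babb
  rot[5] = C$BabbC
  rot[6] = $BabbCC
Sorted (with $ < everything):
  sorted[0] = $BabbCC  (last char: 'C')
  sorted[1] = BabbCC$  (last char: '$')
  sorted[2] = C$BabbC  (last char: 'C')
  sorted[3] = CC$Babb  (last char: 'b')
  sorted[4] = abbCC$B  (last char: 'B')
  sorted[5] = bCC$Bab  (last char: 'b')
  sorted[6] = bbCC$Ba  (last char: 'a')
Last column: C$CbBba
Original string S is at sorted index 1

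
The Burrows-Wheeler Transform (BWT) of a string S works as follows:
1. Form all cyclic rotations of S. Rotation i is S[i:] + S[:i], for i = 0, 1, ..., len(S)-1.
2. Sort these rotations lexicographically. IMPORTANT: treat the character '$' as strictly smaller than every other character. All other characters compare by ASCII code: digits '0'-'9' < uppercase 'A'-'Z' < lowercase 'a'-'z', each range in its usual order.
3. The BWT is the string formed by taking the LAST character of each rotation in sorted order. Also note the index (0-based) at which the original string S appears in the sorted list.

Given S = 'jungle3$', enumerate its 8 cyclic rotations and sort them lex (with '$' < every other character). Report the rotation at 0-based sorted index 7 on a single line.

All 8 rotations (rotation i = S[i:]+S[:i]):
  rot[0] = jungle3$
  rot[1] = ungle3$j
  rot[2] = ngle3$ju
  rot[3] = gle3$jun
  rot[4] = le3$jung
  rot[5] = e3$jungl
  rot[6] = 3$jungle
  rot[7] = $jungle3
Sorted (with $ < everything):
  sorted[0] = $jungle3
  sorted[1] = 3$jungle
  sorted[2] = e3$jungl
  sorted[3] = gle3$jun
  sorted[4] = jungle3$
  sorted[5] = le3$jung
  sorted[6] = ngle3$ju
  sorted[7] = ungle3$j
sorted[7] = ungle3$j

Answer: ungle3$j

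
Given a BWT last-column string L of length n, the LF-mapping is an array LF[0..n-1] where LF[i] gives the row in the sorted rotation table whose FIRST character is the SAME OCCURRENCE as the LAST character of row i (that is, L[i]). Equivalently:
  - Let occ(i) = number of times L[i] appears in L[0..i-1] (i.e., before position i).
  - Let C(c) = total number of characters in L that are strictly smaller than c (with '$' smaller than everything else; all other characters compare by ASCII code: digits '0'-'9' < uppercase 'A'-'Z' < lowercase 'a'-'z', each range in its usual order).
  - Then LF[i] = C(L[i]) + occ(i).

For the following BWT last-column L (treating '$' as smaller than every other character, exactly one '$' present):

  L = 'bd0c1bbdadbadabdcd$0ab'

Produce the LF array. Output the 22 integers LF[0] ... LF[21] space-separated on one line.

Char counts: '$':1, '0':2, '1':1, 'a':4, 'b':6, 'c':2, 'd':6
C (first-col start): C('$')=0, C('0')=1, C('1')=3, C('a')=4, C('b')=8, C('c')=14, C('d')=16
L[0]='b': occ=0, LF[0]=C('b')+0=8+0=8
L[1]='d': occ=0, LF[1]=C('d')+0=16+0=16
L[2]='0': occ=0, LF[2]=C('0')+0=1+0=1
L[3]='c': occ=0, LF[3]=C('c')+0=14+0=14
L[4]='1': occ=0, LF[4]=C('1')+0=3+0=3
L[5]='b': occ=1, LF[5]=C('b')+1=8+1=9
L[6]='b': occ=2, LF[6]=C('b')+2=8+2=10
L[7]='d': occ=1, LF[7]=C('d')+1=16+1=17
L[8]='a': occ=0, LF[8]=C('a')+0=4+0=4
L[9]='d': occ=2, LF[9]=C('d')+2=16+2=18
L[10]='b': occ=3, LF[10]=C('b')+3=8+3=11
L[11]='a': occ=1, LF[11]=C('a')+1=4+1=5
L[12]='d': occ=3, LF[12]=C('d')+3=16+3=19
L[13]='a': occ=2, LF[13]=C('a')+2=4+2=6
L[14]='b': occ=4, LF[14]=C('b')+4=8+4=12
L[15]='d': occ=4, LF[15]=C('d')+4=16+4=20
L[16]='c': occ=1, LF[16]=C('c')+1=14+1=15
L[17]='d': occ=5, LF[17]=C('d')+5=16+5=21
L[18]='$': occ=0, LF[18]=C('$')+0=0+0=0
L[19]='0': occ=1, LF[19]=C('0')+1=1+1=2
L[20]='a': occ=3, LF[20]=C('a')+3=4+3=7
L[21]='b': occ=5, LF[21]=C('b')+5=8+5=13

Answer: 8 16 1 14 3 9 10 17 4 18 11 5 19 6 12 20 15 21 0 2 7 13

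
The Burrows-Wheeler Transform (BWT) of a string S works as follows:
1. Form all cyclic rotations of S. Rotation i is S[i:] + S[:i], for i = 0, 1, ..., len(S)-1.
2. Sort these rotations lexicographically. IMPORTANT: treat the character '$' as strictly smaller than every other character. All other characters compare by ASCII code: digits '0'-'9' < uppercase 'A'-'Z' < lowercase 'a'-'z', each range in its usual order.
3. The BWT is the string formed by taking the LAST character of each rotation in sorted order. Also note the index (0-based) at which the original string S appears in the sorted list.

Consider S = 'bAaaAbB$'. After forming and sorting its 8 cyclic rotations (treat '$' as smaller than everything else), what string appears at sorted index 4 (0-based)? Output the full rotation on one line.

All 8 rotations (rotation i = S[i:]+S[:i]):
  rot[0] = bAaaAbB$
  rot[1] = AaaAbB$b
  rot[2] = aaAbB$bA
  rot[3] = aAbB$bAa
  rot[4] = AbB$bAaa
  rot[5] = bB$bAaaA
  rot[6] = B$bAaaAb
  rot[7] = $bAaaAbB
Sorted (with $ < everything):
  sorted[0] = $bAaaAbB
  sorted[1] = AaaAbB$b
  sorted[2] = AbB$bAaa
  sorted[3] = B$bAaaAb
  sorted[4] = aAbB$bAa
  sorted[5] = aaAbB$bA
  sorted[6] = bAaaAbB$
  sorted[7] = bB$bAaaA
sorted[4] = aAbB$bAa

Answer: aAbB$bAa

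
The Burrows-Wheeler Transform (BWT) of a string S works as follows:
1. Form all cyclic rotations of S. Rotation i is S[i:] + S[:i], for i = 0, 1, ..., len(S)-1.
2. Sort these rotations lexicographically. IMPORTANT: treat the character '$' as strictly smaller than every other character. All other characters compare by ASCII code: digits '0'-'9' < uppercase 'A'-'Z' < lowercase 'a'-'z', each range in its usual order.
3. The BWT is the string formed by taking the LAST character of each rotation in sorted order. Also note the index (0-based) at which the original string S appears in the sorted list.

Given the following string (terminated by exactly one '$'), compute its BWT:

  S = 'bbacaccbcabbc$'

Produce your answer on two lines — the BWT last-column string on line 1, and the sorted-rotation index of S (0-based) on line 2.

Answer: ccbcb$abcbbaca
5

Derivation:
All 14 rotations (rotation i = S[i:]+S[:i]):
  rot[0] = bbacaccbcabbc$
  rot[1] = bacaccbcabbc$b
  rot[2] = acaccbcabbc$bb
  rot[3] = caccbcabbc$bba
  rot[4] = accbcabbc$bbac
  rot[5] = ccbcabbc$bbaca
  rot[6] = cbcabbc$bbacac
  rot[7] = bcabbc$bbacacc
  rot[8] = cabbc$bbacaccb
  rot[9] = abbc$bbacaccbc
  rot[10] = bbc$bbacaccbca
  rot[11] = bc$bbacaccbcab
  rot[12] = c$bbacaccbcabb
  rot[13] = $bbacaccbcabbc
Sorted (with $ < everything):
  sorted[0] = $bbacaccbcabbc  (last char: 'c')
  sorted[1] = abbc$bbacaccbc  (last char: 'c')
  sorted[2] = acaccbcabbc$bb  (last char: 'b')
  sorted[3] = accbcabbc$bbac  (last char: 'c')
  sorted[4] = bacaccbcabbc$b  (last char: 'b')
  sorted[5] = bbacaccbcabbc$  (last char: '$')
  sorted[6] = bbc$bbacaccbca  (last char: 'a')
  sorted[7] = bc$bbacaccbcab  (last char: 'b')
  sorted[8] = bcabbc$bbacacc  (last char: 'c')
  sorted[9] = c$bbacaccbcabb  (last char: 'b')
  sorted[10] = cabbc$bbacaccb  (last char: 'b')
  sorted[11] = caccbcabbc$bba  (last char: 'a')
  sorted[12] = cbcabbc$bbacac  (last char: 'c')
  sorted[13] = ccbcabbc$bbaca  (last char: 'a')
Last column: ccbcb$abcbbaca
Original string S is at sorted index 5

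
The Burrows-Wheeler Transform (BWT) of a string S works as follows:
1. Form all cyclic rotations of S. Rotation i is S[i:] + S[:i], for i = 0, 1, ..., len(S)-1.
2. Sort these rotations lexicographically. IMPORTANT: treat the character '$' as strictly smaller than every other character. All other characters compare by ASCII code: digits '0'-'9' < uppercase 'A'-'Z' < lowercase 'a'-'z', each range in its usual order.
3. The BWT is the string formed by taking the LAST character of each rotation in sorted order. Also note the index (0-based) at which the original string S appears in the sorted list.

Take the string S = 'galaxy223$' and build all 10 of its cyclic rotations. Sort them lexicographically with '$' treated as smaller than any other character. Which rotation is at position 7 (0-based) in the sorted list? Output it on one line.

Answer: laxy223$ga

Derivation:
All 10 rotations (rotation i = S[i:]+S[:i]):
  rot[0] = galaxy223$
  rot[1] = alaxy223$g
  rot[2] = laxy223$ga
  rot[3] = axy223$gal
  rot[4] = xy223$gala
  rot[5] = y223$galax
  rot[6] = 223$galaxy
  rot[7] = 23$galaxy2
  rot[8] = 3$galaxy22
  rot[9] = $galaxy223
Sorted (with $ < everything):
  sorted[0] = $galaxy223
  sorted[1] = 223$galaxy
  sorted[2] = 23$galaxy2
  sorted[3] = 3$galaxy22
  sorted[4] = alaxy223$g
  sorted[5] = axy223$gal
  sorted[6] = galaxy223$
  sorted[7] = laxy223$ga
  sorted[8] = xy223$gala
  sorted[9] = y223$galax
sorted[7] = laxy223$ga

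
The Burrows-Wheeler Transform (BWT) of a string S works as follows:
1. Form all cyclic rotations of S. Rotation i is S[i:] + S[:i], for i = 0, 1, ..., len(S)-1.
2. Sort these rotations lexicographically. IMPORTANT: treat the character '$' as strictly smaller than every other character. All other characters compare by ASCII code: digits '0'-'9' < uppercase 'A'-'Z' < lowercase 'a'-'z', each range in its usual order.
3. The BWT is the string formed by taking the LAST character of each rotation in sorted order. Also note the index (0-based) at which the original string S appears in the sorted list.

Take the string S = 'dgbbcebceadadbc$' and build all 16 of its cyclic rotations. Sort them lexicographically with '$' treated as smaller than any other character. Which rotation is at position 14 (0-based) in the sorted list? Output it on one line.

All 16 rotations (rotation i = S[i:]+S[:i]):
  rot[0] = dgbbcebceadadbc$
  rot[1] = gbbcebceadadbc$d
  rot[2] = bbcebceadadbc$dg
  rot[3] = bcebceadadbc$dgb
  rot[4] = cebceadadbc$dgbb
  rot[5] = ebceadadbc$dgbbc
  rot[6] = bceadadbc$dgbbce
  rot[7] = ceadadbc$dgbbceb
  rot[8] = eadadbc$dgbbcebc
  rot[9] = adadbc$dgbbcebce
  rot[10] = dadbc$dgbbcebcea
  rot[11] = adbc$dgbbcebcead
  rot[12] = dbc$dgbbcebceada
  rot[13] = bc$dgbbcebceadad
  rot[14] = c$dgbbcebceadadb
  rot[15] = $dgbbcebceadadbc
Sorted (with $ < everything):
  sorted[0] = $dgbbcebceadadbc
  sorted[1] = adadbc$dgbbcebce
  sorted[2] = adbc$dgbbcebcead
  sorted[3] = bbcebceadadbc$dg
  sorted[4] = bc$dgbbcebceadad
  sorted[5] = bceadadbc$dgbbce
  sorted[6] = bcebceadadbc$dgb
  sorted[7] = c$dgbbcebceadadb
  sorted[8] = ceadadbc$dgbbceb
  sorted[9] = cebceadadbc$dgbb
  sorted[10] = dadbc$dgbbcebcea
  sorted[11] = dbc$dgbbcebceada
  sorted[12] = dgbbcebceadadbc$
  sorted[13] = eadadbc$dgbbcebc
  sorted[14] = ebceadadbc$dgbbc
  sorted[15] = gbbcebceadadbc$d
sorted[14] = ebceadadbc$dgbbc

Answer: ebceadadbc$dgbbc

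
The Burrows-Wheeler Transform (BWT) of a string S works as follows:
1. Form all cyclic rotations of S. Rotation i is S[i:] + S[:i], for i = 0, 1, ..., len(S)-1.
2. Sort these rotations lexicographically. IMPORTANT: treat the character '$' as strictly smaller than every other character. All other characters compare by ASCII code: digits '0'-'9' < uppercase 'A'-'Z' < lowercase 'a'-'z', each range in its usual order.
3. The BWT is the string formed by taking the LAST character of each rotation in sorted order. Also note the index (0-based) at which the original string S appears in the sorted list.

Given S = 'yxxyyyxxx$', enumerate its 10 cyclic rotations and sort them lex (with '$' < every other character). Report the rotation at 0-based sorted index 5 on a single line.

All 10 rotations (rotation i = S[i:]+S[:i]):
  rot[0] = yxxyyyxxx$
  rot[1] = xxyyyxxx$y
  rot[2] = xyyyxxx$yx
  rot[3] = yyyxxx$yxx
  rot[4] = yyxxx$yxxy
  rot[5] = yxxx$yxxyy
  rot[6] = xxx$yxxyyy
  rot[7] = xx$yxxyyyx
  rot[8] = x$yxxyyyxx
  rot[9] = $yxxyyyxxx
Sorted (with $ < everything):
  sorted[0] = $yxxyyyxxx
  sorted[1] = x$yxxyyyxx
  sorted[2] = xx$yxxyyyx
  sorted[3] = xxx$yxxyyy
  sorted[4] = xxyyyxxx$y
  sorted[5] = xyyyxxx$yx
  sorted[6] = yxxx$yxxyy
  sorted[7] = yxxyyyxxx$
  sorted[8] = yyxxx$yxxy
  sorted[9] = yyyxxx$yxx
sorted[5] = xyyyxxx$yx

Answer: xyyyxxx$yx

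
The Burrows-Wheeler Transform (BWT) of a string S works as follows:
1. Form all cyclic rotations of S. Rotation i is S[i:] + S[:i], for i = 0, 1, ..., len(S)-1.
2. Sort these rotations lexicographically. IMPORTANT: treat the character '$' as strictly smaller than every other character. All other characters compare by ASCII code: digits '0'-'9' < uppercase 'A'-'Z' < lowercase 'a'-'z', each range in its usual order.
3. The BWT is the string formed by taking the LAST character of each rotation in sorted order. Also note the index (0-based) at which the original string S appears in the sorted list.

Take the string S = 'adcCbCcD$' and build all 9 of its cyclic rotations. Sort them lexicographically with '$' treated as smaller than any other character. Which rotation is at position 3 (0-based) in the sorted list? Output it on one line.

Answer: D$adcCbCc

Derivation:
All 9 rotations (rotation i = S[i:]+S[:i]):
  rot[0] = adcCbCcD$
  rot[1] = dcCbCcD$a
  rot[2] = cCbCcD$ad
  rot[3] = CbCcD$adc
  rot[4] = bCcD$adcC
  rot[5] = CcD$adcCb
  rot[6] = cD$adcCbC
  rot[7] = D$adcCbCc
  rot[8] = $adcCbCcD
Sorted (with $ < everything):
  sorted[0] = $adcCbCcD
  sorted[1] = CbCcD$adc
  sorted[2] = CcD$adcCb
  sorted[3] = D$adcCbCc
  sorted[4] = adcCbCcD$
  sorted[5] = bCcD$adcC
  sorted[6] = cCbCcD$ad
  sorted[7] = cD$adcCbC
  sorted[8] = dcCbCcD$a
sorted[3] = D$adcCbCc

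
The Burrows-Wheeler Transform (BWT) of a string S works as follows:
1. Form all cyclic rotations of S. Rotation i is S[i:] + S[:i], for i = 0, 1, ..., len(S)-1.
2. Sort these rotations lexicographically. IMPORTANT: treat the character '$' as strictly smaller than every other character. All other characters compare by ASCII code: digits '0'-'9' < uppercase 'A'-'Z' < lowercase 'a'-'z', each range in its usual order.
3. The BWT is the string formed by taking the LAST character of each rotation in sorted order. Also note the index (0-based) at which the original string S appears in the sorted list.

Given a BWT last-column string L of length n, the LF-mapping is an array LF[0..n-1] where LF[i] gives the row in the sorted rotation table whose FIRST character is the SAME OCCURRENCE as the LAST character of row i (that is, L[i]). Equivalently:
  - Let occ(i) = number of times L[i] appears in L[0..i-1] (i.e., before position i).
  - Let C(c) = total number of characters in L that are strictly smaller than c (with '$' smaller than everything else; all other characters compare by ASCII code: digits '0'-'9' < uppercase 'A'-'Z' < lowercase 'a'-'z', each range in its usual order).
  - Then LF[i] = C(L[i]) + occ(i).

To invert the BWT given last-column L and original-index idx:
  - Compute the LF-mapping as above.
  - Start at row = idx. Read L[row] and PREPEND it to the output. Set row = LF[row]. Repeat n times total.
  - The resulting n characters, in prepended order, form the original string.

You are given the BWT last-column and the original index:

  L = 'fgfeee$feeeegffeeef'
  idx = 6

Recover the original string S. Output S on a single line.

Answer: eegeeeefgfeeefffef$

Derivation:
LF mapping: 11 17 12 1 2 3 0 13 4 5 6 7 18 14 15 8 9 10 16
Walk LF starting at row 6, prepending L[row]:
  step 1: row=6, L[6]='$', prepend. Next row=LF[6]=0
  step 2: row=0, L[0]='f', prepend. Next row=LF[0]=11
  step 3: row=11, L[11]='e', prepend. Next row=LF[11]=7
  step 4: row=7, L[7]='f', prepend. Next row=LF[7]=13
  step 5: row=13, L[13]='f', prepend. Next row=LF[13]=14
  step 6: row=14, L[14]='f', prepend. Next row=LF[14]=15
  step 7: row=15, L[15]='e', prepend. Next row=LF[15]=8
  step 8: row=8, L[8]='e', prepend. Next row=LF[8]=4
  step 9: row=4, L[4]='e', prepend. Next row=LF[4]=2
  step 10: row=2, L[2]='f', prepend. Next row=LF[2]=12
  step 11: row=12, L[12]='g', prepend. Next row=LF[12]=18
  step 12: row=18, L[18]='f', prepend. Next row=LF[18]=16
  step 13: row=16, L[16]='e', prepend. Next row=LF[16]=9
  step 14: row=9, L[9]='e', prepend. Next row=LF[9]=5
  step 15: row=5, L[5]='e', prepend. Next row=LF[5]=3
  step 16: row=3, L[3]='e', prepend. Next row=LF[3]=1
  step 17: row=1, L[1]='g', prepend. Next row=LF[1]=17
  step 18: row=17, L[17]='e', prepend. Next row=LF[17]=10
  step 19: row=10, L[10]='e', prepend. Next row=LF[10]=6
Reversed output: eegeeeefgfeeefffef$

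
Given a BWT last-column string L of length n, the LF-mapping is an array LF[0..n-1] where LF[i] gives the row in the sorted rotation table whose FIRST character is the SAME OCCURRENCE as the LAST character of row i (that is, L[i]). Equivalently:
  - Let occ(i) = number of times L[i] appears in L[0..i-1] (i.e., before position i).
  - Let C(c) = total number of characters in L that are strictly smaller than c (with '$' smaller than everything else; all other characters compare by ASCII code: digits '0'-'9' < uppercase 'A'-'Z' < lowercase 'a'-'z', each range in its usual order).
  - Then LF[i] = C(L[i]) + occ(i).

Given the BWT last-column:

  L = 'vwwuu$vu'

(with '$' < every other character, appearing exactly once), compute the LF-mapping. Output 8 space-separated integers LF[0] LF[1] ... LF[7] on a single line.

Char counts: '$':1, 'u':3, 'v':2, 'w':2
C (first-col start): C('$')=0, C('u')=1, C('v')=4, C('w')=6
L[0]='v': occ=0, LF[0]=C('v')+0=4+0=4
L[1]='w': occ=0, LF[1]=C('w')+0=6+0=6
L[2]='w': occ=1, LF[2]=C('w')+1=6+1=7
L[3]='u': occ=0, LF[3]=C('u')+0=1+0=1
L[4]='u': occ=1, LF[4]=C('u')+1=1+1=2
L[5]='$': occ=0, LF[5]=C('$')+0=0+0=0
L[6]='v': occ=1, LF[6]=C('v')+1=4+1=5
L[7]='u': occ=2, LF[7]=C('u')+2=1+2=3

Answer: 4 6 7 1 2 0 5 3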